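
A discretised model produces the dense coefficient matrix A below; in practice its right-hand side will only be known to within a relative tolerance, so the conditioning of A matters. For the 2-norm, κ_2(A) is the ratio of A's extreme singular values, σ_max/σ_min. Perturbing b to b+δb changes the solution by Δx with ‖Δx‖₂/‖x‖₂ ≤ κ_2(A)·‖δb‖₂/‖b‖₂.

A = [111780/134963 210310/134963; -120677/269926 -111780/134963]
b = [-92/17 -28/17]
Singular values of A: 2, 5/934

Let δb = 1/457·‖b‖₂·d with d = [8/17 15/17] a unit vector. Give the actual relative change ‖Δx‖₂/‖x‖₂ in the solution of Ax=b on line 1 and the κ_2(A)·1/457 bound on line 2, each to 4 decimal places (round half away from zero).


0.0031
0.8175

σ_max = 2, σ_min = 5/934
κ_2(A) = 2 / (5/934) = 373.6000
bound on ‖Δx‖/‖x‖: κ·ε = 373.6000·1/457 = 0.8175
solve Ax = b  →  x = [658.3529 -353.3882]
‖b‖₂ = 5.6569 and ‖x‖₂ = 747.2027
re-solving with b+δb shifts x by Δx of norm 2.3123
dividing the unrounded norms, ‖Δx‖/‖x‖ = 0.0031
tightness: 0.0031 against a bound of 0.8175 (unrounded ratio ≈ 0.0038)


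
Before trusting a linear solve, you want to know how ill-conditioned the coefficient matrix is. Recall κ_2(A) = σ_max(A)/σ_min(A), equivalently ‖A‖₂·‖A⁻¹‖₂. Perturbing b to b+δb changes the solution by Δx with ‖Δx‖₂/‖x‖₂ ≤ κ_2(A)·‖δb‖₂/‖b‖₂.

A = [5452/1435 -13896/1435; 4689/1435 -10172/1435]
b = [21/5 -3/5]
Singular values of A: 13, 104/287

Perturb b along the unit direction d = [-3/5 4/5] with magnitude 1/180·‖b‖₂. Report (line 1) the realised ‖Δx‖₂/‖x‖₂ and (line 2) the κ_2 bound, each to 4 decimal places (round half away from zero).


0.0079
0.1993

largest singular value 13, smallest 104/287
condition number: 13 ÷ (104/287) = 35.8750
perturbation bound = 35.8750·1/180 = 0.1993
solve Ax = b  →  x = [-7.5533 -3.3972]
‖b‖ = 4.2426, ‖x‖ = 8.2821
Δx = A⁻¹·δb where δb = 1/180·4.2426·d; ‖Δx‖ = 0.0650
realised ‖Δx‖/‖x‖ = 0.0079
tightness: 0.0079 against a bound of 0.1993 (unrounded ratio ≈ 0.0394)


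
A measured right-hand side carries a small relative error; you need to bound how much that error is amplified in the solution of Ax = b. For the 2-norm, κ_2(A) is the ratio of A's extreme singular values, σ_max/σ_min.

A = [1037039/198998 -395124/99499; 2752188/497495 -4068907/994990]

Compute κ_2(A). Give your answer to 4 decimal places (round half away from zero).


form AᵀA = [67995722161/1177176100 -12748140288/294294025; -12748140288/294294025 38250061489/1177176100] with trace 2124915673/23543522 and determinant 81450625/188348176
λ_max, λ_min = (2124915673/23543522 ± √1128576950017560576/138574357041121)/2 = 361/4, 225625/47087044
κ = σ_max/σ_min = (19/2)/(475/6862) = 137.2400

137.2400


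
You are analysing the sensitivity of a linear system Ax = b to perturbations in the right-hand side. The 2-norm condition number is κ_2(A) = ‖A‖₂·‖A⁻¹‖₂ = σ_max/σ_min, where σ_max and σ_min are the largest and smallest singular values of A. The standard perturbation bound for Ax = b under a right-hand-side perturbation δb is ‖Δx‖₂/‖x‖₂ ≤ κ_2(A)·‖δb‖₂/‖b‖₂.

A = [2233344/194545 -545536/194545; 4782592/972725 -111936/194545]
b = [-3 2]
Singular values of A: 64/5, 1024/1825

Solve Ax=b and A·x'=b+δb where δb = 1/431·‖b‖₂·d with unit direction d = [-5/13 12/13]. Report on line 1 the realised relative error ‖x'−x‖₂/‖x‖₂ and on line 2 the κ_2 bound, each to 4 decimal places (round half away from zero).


from the listed singular values, σ₁ = 64/5, σ_n = 1024/1825
κ = σ_max/σ_min = (64/5)/(1024/1825) = 22.8125
perturbation bound = 22.8125·1/431 = 0.0529
solve Ax = b  →  x = [1.0212 5.2506]
2-norm of b is 3.6056; of x, 5.3490
with δb = [-0.0032 0.0077], A·Δx = δb → ‖Δx‖ = 0.0149
dividing the unrounded norms, ‖Δx‖/‖x‖ = 0.0028
so the bound overstates the realised error by a factor of ≈ 18.9893 (computed from the unrounded values)

0.0028
0.0529


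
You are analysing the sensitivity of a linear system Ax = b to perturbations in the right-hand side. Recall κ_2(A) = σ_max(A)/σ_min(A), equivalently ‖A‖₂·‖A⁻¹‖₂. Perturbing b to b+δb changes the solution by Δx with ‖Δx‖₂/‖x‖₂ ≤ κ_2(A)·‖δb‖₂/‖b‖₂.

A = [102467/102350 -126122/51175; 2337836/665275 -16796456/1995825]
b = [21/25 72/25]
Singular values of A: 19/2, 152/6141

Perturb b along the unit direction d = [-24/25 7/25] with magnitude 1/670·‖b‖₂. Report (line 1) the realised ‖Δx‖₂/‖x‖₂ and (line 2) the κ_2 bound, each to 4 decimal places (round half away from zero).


σ_max = 19/2, σ_min = 152/6141
κ = σ_max/σ_min = (19/2)/(152/6141) = 383.8125
κ_2(A)·‖δb‖/‖b‖ = 0.5729
solve Ax = b  →  x = [0.1215 -0.2915]
2-norm of b is 3.0000; of x, 0.3158
δb = ε·‖b‖·d = [-0.0043 0.0013]; solving A·Δx = δb gives ‖Δx‖ = 0.1809
relative error = 0.5729
realised/bound = 1 exactly: the bound is attained for this b and d

0.5729
0.5729


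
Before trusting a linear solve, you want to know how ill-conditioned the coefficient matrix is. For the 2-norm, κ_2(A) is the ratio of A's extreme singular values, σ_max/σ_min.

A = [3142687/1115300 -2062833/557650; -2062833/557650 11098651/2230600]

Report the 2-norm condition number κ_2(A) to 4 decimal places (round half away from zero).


form AᵀA = [1075904060941/49755763600 -1434413617713/49755763600; -1434413617713/49755763600 7650581351761/199023054400] with trace 478167903821/7960922176 and determinant 14430015625/127374754816
λ_max, λ_min = (478167903821/7960922176 ± √228615825186721834150041/63376281892328574976)/2 = 961/16, 15015625/7960922176
κ = σ_max/σ_min = (31/4)/(3875/89224) = 178.4480

178.4480


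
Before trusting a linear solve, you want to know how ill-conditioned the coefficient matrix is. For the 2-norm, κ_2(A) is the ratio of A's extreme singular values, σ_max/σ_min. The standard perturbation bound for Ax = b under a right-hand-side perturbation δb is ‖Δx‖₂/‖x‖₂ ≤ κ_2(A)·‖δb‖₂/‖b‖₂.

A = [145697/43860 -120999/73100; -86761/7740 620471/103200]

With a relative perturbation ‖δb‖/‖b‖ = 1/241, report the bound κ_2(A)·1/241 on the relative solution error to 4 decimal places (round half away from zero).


AᵀA = [47329753925/346265928 -134615580595/1846751616; -134615580595/1846751616 191509645249/4924670976]; tr = 26926627369/153363456, det = 4931550625/2453815296
solving λ² − 26926627369/153363456·λ + 4931550625/2453815296 = 0 gives λ = 2809/16, 1755625/153363456
κ = σ_max/σ_min = (53/4)/(1325/12384) = 123.8400
κ_2(A)·‖δb‖/‖b‖ = 0.5139

0.5139


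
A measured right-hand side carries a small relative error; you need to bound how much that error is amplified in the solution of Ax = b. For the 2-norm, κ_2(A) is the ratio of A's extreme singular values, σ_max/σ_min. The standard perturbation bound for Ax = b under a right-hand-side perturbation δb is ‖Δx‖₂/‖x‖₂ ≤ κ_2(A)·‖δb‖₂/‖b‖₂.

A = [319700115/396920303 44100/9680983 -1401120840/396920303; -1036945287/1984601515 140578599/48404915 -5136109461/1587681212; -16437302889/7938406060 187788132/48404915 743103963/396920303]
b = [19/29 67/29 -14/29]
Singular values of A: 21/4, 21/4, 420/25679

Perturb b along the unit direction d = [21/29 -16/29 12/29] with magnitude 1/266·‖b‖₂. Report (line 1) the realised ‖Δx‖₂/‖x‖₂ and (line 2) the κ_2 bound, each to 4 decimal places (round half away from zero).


from the listed singular values, σ₁ = 21/4, σ_n = 420/25679
κ = σ_max/σ_min = (21/4)/(420/25679) = 320.9875
bound on ‖Δx‖/‖x‖: κ·ε = 320.9875·1/266 = 1.2067
solve Ax = b  →  x = [-55.0487 -23.3397 -12.7764]
‖b‖ = 2.4495, ‖x‖ = 61.1420
with δb = [0.0067 -0.0051 0.0038], A·Δx = δb → ‖Δx‖ = 0.5630
realised ‖Δx‖/‖x‖ = 0.0092
so the bound overstates the realised error by a factor of ≈ 131.0458 (computed from the unrounded values)

0.0092
1.2067


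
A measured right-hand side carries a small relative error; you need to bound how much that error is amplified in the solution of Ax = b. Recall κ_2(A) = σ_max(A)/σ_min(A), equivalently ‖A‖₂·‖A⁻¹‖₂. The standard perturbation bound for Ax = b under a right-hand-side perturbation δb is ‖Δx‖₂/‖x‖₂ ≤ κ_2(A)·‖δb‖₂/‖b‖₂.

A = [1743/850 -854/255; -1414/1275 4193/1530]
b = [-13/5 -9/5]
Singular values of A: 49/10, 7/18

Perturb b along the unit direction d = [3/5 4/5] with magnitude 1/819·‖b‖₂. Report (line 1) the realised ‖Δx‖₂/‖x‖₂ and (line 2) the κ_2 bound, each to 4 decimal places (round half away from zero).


0.0013
0.0154

from the listed singular values, σ₁ = 49/10, σ_n = 7/18
condition number: (49/10) ÷ (7/18) = 12.6000
perturbation bound = 12.6000·1/819 = 0.0154
solve Ax = b  →  x = [-6.9028 -3.4502]
‖b‖₂ = 3.1623 and ‖x‖₂ = 7.7170
Δx = A⁻¹·δb where δb = 1/819·3.1623·d; ‖Δx‖ = 0.0099
relative error = 0.0013
so the bound overstates the realised error by a factor of ≈ 11.9576 (computed from the unrounded values)


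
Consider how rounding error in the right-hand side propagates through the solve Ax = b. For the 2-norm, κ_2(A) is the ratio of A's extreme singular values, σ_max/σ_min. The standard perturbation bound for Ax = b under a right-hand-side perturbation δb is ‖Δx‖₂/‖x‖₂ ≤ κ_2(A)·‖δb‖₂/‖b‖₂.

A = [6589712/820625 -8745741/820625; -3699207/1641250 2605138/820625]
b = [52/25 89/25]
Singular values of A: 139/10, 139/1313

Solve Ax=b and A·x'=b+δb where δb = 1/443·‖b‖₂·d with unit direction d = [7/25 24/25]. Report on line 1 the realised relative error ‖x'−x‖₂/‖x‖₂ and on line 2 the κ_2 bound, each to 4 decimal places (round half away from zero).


largest singular value 139/10, smallest 139/1313
κ_2(A) = (139/10) / (139/1313) = 131.3000
worst-case relative error ≤ 131.3000 × 1/443 = 0.2964
solve Ax = b  →  x = [30.2705 22.6129]
2-norm of b is 4.1231; of x, 37.7842
Δx = A⁻¹·δb where δb = 1/443·4.1231·d; ‖Δx‖ = 0.0879
dividing the unrounded norms, ‖Δx‖/‖x‖ = 0.0023
realised/bound (from unrounded values) ≈ 0.0079

0.0023
0.2964


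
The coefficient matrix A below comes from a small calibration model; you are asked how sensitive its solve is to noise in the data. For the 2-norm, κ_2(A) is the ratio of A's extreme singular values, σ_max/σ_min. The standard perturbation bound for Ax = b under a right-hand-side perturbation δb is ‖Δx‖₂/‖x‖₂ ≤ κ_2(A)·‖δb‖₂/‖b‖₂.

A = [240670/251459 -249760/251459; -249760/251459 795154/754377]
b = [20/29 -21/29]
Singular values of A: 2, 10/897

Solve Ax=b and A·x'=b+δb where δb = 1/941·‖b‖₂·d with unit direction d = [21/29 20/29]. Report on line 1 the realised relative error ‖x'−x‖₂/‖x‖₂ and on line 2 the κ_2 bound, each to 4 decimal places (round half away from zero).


largest singular value 2, smallest 10/897
κ = σ_max/σ_min = 2/(10/897) = 179.4000
bound on ‖Δx‖/‖x‖: κ·ε = 179.4000·1/941 = 0.1906
solve Ax = b  →  x = [0.3448 -0.3621]
‖b‖₂ = 1.0000 and ‖x‖₂ = 0.5000
Δx = A⁻¹·δb where δb = 1/941·1.0000·d; ‖Δx‖ = 0.0953
realised ‖Δx‖/‖x‖ = 0.1906
tightness: 0.1906 against a bound of 0.1906; the bound is attained (ratio 1)

0.1906
0.1906


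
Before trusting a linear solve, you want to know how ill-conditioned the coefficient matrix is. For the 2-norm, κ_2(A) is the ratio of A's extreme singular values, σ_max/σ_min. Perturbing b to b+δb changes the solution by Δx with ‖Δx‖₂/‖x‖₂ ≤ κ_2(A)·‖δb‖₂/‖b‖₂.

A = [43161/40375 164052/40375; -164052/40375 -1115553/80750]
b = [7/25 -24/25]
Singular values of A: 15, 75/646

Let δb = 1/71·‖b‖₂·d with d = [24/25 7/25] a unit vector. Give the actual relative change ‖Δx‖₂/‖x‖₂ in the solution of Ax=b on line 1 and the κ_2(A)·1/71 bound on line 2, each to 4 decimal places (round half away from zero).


from the listed singular values, σ₁ = 15, σ_n = 75/646
condition number: 15 ÷ (75/646) = 129.2000
κ_2(A)·‖δb‖/‖b‖ = 1.8197
solve Ax = b  →  x = [0.0187 0.0640]
‖b‖ = 1.0000, ‖x‖ = 0.0667
δb = ε·‖b‖·d = [0.0135 0.0039]; solving A·Δx = δb gives ‖Δx‖ = 0.1213
relative error = 1.8197
so the bound is sharp here: realised error equals the bound

1.8197
1.8197


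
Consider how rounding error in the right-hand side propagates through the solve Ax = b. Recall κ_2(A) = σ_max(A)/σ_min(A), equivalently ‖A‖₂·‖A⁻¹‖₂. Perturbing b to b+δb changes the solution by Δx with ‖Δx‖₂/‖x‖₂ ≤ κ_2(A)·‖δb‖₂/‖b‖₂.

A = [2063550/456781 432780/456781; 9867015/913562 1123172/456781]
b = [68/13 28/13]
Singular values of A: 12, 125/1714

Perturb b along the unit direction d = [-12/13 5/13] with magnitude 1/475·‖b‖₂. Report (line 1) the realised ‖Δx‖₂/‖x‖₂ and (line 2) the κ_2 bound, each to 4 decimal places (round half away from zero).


σ_max = 12, σ_min = 125/1714
κ = σ_max/σ_min = 12/(125/1714) = 164.5440
perturbation bound = 164.5440·1/475 = 0.3464
solve Ax = b  →  x = [12.3650 -53.4371]
‖b‖ = 5.6569, ‖x‖ = 54.8490
with δb = [-0.0110 0.0046], A·Δx = δb → ‖Δx‖ = 0.1633
relative error = 0.0030
realised/bound (from unrounded values) ≈ 0.0086

0.0030
0.3464


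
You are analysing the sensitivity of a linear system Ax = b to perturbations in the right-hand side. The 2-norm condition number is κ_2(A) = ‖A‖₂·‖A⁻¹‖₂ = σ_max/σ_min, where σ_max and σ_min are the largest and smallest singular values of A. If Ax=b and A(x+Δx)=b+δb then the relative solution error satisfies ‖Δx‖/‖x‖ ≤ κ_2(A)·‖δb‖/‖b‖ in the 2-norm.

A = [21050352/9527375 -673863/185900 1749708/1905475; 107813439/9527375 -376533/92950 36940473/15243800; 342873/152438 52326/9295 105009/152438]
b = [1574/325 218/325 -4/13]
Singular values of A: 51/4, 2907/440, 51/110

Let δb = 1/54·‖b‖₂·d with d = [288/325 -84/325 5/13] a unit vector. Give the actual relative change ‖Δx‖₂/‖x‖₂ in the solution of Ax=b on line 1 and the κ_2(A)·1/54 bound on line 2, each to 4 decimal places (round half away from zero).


0.0227
0.5093

σ_max = 51/4, σ_min = 51/110
condition number: (51/4) ÷ (51/110) = 27.5000
bound on ‖Δx‖/‖x‖: κ·ε = 27.5000·1/54 = 0.5093
solve Ax = b  →  x = [-1.8662 -0.3398 8.4233]
‖b‖ = 4.8990, ‖x‖ = 8.6342
Δx = A⁻¹·δb where δb = 1/54·4.8990·d; ‖Δx‖ = 0.1957
realised ‖Δx‖/‖x‖ = 0.0227
tightness: 0.0227 against a bound of 0.5093 (unrounded ratio ≈ 0.0445)


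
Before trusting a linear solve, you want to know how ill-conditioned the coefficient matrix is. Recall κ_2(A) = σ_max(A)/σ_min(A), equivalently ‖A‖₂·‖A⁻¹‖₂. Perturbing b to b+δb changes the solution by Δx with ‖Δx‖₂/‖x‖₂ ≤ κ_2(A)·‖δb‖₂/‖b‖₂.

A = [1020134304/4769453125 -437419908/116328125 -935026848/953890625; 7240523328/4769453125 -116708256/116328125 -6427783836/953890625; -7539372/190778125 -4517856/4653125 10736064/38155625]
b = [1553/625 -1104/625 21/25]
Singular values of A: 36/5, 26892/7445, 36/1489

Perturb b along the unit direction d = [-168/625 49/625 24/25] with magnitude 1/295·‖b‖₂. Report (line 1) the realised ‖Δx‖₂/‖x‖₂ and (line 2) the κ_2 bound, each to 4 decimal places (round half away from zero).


0.5265
1.0095

from the listed singular values, σ₁ = 36/5, σ_n = 36/1489
κ = σ_max/σ_min = (36/5)/(36/1489) = 297.8000
worst-case relative error ≤ 297.8000 × 1/295 = 1.0095
solve Ax = b  →  x = [-0.0803 -0.7584 0.3570]
‖b‖ = 3.1623, ‖x‖ = 0.8421
Δx = A⁻¹·δb where δb = 1/295·3.1623·d; ‖Δx‖ = 0.4434
realised ‖Δx‖/‖x‖ = 0.5265
realised/bound (from unrounded values) ≈ 0.5216


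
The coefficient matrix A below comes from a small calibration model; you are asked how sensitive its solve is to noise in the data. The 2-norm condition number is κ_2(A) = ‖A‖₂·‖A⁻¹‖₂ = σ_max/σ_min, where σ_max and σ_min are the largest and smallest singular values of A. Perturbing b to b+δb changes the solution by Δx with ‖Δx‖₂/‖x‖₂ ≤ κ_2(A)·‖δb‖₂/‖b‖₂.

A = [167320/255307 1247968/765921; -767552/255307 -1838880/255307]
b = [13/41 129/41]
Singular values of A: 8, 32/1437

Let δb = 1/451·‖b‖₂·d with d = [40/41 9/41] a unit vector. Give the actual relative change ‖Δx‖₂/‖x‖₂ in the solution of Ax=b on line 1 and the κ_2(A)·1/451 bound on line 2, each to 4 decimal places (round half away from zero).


0.0070
0.7966

σ_max = 8, σ_min = 32/1437
κ = σ_max/σ_min = 8/(32/1437) = 359.2500
κ_2(A)·‖δb‖/‖b‖ = 0.7966
solve Ax = b  →  x = [-41.5962 16.9255]
‖b‖₂ = 3.1623 and ‖x‖₂ = 44.9078
δb = ε·‖b‖·d = [0.0068 0.0015]; solving A·Δx = δb gives ‖Δx‖ = 0.3149
dividing the unrounded norms, ‖Δx‖/‖x‖ = 0.0070
so the bound overstates the realised error by a factor of ≈ 113.6088 (computed from the unrounded values)


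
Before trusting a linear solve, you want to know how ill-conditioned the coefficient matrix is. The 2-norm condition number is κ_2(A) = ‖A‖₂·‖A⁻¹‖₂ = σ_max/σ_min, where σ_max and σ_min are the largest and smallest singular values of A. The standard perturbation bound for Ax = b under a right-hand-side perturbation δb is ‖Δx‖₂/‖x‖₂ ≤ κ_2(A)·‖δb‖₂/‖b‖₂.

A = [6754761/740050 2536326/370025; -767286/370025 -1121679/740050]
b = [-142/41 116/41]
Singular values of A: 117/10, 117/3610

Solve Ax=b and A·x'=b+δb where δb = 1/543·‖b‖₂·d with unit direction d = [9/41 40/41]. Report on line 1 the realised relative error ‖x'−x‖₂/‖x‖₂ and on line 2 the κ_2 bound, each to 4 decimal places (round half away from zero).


0.0041
0.6648

from the listed singular values, σ₁ = 117/10, σ_n = 117/3610
κ = σ_max/σ_min = (117/10)/(117/3610) = 361.0000
worst-case relative error ≤ 361.0000 × 1/543 = 0.6648
solve Ax = b  →  x = [-37.2991 49.1624]
2-norm of b is 4.4721; of x, 61.7103
with δb = [0.0018 0.0080], A·Δx = δb → ‖Δx‖ = 0.2541
dividing the unrounded norms, ‖Δx‖/‖x‖ = 0.0041
tightness: 0.0041 against a bound of 0.6648 (unrounded ratio ≈ 0.0062)


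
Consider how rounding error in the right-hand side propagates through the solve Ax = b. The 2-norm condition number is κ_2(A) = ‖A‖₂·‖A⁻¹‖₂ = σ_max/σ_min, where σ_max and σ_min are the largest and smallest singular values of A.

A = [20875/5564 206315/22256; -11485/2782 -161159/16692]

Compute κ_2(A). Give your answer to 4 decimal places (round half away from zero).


102.7200

M = AᵀA = [963386525/30958096 27727765795/371497152; 27727765795/371497152 798648485521/4457965824]. tr(M)=5546604409/26378496, det(M)=442050625/105513984
char-poly roots: 841/4 and 525625/26378496
σ_max=√(841/4)=(29/2), σ_min=√(525625/26378496)=(725/5136) → κ = 102.7200


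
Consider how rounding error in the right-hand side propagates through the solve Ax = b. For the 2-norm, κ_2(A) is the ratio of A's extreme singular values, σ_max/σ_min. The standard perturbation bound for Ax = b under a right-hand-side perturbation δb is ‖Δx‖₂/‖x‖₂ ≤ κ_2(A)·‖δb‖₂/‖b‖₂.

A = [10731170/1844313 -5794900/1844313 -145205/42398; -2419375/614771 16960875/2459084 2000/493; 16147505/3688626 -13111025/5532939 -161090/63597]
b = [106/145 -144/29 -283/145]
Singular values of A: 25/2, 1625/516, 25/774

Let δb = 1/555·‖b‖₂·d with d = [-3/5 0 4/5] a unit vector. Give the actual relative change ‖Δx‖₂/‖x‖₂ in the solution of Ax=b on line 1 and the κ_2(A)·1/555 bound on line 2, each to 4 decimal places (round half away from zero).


largest singular value 25/2, smallest 25/774
κ_2(A) = (25/2) / (25/774) = 387.0000
perturbation bound = 387.0000·1/555 = 0.6973
solve Ax = b  →  x = [-21.8231 19.0299 -54.7482]
2-norm of b is 5.3852; of x, 61.9335
Δx = A⁻¹·δb where δb = 1/555·5.3852·d; ‖Δx‖ = 0.3004
relative error = 0.0049
realised/bound (from unrounded values) ≈ 0.0070

0.0049
0.6973


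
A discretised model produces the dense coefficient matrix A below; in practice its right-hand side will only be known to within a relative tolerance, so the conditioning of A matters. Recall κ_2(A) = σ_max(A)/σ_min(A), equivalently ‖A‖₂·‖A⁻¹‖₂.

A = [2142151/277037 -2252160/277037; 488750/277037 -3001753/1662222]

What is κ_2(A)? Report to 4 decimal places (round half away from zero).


349.5000

M = AᵀA = [2871914021/45657049 -9046373455/136971147; -9046373455/136971147 113986085089/1643653764]. tr(M)=258472045/1954404, det(M)=279841/1954404
char-poly roots: 529/4 and 529/488601
so κ_2 = √((529/4) / (529/488601)) = 349.5000


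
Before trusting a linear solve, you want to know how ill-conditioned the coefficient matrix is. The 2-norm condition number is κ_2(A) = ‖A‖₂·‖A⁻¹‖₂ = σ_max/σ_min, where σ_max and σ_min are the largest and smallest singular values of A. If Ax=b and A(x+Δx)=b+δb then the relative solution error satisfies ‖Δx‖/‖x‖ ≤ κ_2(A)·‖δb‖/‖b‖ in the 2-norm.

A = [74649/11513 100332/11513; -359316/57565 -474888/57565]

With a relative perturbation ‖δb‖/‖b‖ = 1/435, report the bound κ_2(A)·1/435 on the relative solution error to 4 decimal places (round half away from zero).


M = AᵀA = [319167441/3940225 425537388/3940225; 425537388/3940225 567397584/3940225]. tr(M)=35462601/157609, det(M)=129600/157609
λ_max, λ_min = (35462601/157609 ± √1257514365179601/24840596881)/2 = 225, 576/157609
κ_2(A) = √(λ_max/λ_min) = √(225 / (576/157609)) = 248.1250
κ_2(A)·‖δb‖/‖b‖ = 0.5704

0.5704


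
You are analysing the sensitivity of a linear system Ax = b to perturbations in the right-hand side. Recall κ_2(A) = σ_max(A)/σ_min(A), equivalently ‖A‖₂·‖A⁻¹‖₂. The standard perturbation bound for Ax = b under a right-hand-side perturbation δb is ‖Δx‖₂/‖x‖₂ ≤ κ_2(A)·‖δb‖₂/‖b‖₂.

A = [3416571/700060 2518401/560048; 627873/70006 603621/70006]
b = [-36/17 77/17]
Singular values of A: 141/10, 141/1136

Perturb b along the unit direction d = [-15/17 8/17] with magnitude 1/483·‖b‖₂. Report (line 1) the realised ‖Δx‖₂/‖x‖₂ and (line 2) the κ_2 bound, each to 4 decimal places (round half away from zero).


from the listed singular values, σ₁ = 141/10, σ_n = 141/1136
κ = σ_max/σ_min = (141/10)/(141/1136) = 113.6000
κ_2(A)·‖δb‖/‖b‖ = 0.2352
solve Ax = b  →  x = [-22.0714 23.4835]
‖b‖ = 5.0000, ‖x‖ = 32.2277
re-solving with b+δb shifts x by Δx of norm 0.0834
dividing the unrounded norms, ‖Δx‖/‖x‖ = 0.0026
realised/bound (from unrounded values) ≈ 0.0110

0.0026
0.2352


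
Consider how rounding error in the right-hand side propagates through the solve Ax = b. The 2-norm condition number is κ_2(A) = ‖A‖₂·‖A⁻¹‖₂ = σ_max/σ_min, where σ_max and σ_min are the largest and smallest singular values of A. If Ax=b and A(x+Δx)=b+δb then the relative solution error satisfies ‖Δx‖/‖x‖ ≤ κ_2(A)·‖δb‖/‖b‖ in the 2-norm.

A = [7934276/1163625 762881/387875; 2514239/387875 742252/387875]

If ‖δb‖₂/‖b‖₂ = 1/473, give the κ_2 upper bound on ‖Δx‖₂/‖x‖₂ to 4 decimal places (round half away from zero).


form AᵀA = [28500669533/322003125 2770869248/107334375; 2770869248/107334375 269423413/35778125] with trace 247403842/2576025 and determinant 5764801/64400625
solving λ² − 247403842/2576025·λ + 5764801/64400625 = 0 gives λ = 2401/25, 2401/2576025
σ_max=√(2401/25)=(49/5), σ_min=√(2401/2576025)=(49/1605) → κ = 321.0000
perturbation bound = 321.0000·1/473 = 0.6786

0.6786


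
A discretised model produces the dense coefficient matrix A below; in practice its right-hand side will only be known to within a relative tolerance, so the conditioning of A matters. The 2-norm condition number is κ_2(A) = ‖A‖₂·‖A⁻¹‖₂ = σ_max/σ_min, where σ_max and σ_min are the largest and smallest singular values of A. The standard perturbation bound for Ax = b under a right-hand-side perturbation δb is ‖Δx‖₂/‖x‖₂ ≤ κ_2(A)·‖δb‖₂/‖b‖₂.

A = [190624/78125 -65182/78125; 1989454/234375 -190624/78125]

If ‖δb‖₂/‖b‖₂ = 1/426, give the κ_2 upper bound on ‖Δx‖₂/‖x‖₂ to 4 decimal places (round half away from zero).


M = AᵀA = [6855943684/87890625 -666421504/29296875; -666421504/29296875 64937924/9765625]. tr(M)=11904616/140625, det(M)=4477456/3515625
solving λ² − 11904616/140625·λ + 4477456/3515625 = 0 gives λ = 2116/25, 2116/140625
σ_max=√(2116/25)=(46/5), σ_min=√(2116/140625)=(46/375) → κ = 75.0000
κ_2(A)·‖δb‖/‖b‖ = 0.1761

0.1761


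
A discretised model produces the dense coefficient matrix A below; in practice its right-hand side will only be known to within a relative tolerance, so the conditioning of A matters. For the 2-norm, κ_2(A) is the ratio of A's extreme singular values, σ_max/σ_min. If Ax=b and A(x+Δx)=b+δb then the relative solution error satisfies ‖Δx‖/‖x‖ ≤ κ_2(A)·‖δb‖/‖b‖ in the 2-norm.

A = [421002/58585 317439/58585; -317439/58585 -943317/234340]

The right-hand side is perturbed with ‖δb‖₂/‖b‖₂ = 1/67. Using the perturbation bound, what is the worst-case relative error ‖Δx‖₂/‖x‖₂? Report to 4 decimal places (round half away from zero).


M = AᵀA = [11120408109/137288089 33360616827/549152356; 33360616827/549152356 100085090481/2196609424]. tr(M)=278011620225/2196609424, det(M)=102515625/549152356
solving λ² − 278011620225/2196609424·λ + 102515625/549152356 = 0 gives λ = 2025/16, 202500/137288089
κ = σ_max/σ_min = (45/4)/(450/11717) = 292.9250
κ_2(A)·‖δb‖/‖b‖ = 4.3720

4.3720


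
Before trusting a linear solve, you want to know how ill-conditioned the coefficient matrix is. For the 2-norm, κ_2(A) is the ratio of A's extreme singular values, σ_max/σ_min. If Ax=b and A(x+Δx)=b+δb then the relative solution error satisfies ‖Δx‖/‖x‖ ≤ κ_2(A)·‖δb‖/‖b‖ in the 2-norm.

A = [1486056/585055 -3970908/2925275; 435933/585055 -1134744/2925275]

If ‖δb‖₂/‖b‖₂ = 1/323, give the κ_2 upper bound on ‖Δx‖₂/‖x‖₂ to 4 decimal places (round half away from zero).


1.0655

form AᵀA = [95936000625/13691574121 -51165312120/13691574121; -51165312120/13691574121 27289206864/13691574121] with trace 426384801/47375689 and determinant 32400/47375689
λ_max, λ_min = (426384801/47375689 ± √181797858634515201/2244455908224721)/2 = 9, 3600/47375689
so κ_2 = √(9 / (3600/47375689)) = 344.1500
κ_2(A)·‖δb‖/‖b‖ = 1.0655


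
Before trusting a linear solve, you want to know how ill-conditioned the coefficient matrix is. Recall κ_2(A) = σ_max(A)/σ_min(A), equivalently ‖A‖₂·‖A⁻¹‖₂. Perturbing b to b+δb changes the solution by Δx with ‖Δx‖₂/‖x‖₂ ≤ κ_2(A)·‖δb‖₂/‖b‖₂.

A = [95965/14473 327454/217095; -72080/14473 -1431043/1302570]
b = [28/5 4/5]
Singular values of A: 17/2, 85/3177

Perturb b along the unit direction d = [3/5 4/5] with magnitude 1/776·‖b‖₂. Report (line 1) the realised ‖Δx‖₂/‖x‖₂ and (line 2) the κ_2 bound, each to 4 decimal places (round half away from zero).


from the listed singular values, σ₁ = 17/2, σ_n = 85/3177
κ = σ_max/σ_min = (17/2)/(85/3177) = 317.7000
κ_2(A)·‖δb‖/‖b‖ = 0.4094
solve Ax = b  →  x = [-32.3593 145.9627]
‖b‖ = 5.6569, ‖x‖ = 149.5066
δb = ε·‖b‖·d = [0.0044 0.0058]; solving A·Δx = δb gives ‖Δx‖ = 0.2725
dividing the unrounded norms, ‖Δx‖/‖x‖ = 0.0018
realised/bound (from unrounded values) ≈ 0.0045

0.0018
0.4094


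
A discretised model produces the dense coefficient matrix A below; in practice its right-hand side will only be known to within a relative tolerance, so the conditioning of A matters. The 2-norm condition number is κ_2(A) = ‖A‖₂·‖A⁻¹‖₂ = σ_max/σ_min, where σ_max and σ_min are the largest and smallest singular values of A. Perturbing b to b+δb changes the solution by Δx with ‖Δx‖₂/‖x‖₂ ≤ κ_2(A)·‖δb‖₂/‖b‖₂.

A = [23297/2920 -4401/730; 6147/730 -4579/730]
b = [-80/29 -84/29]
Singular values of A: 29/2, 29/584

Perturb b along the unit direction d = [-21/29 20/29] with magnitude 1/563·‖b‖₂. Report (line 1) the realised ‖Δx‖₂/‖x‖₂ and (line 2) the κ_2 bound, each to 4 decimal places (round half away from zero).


σ_max = 29/2, σ_min = 29/584
κ = σ_max/σ_min = (29/2)/(29/584) = 292.0000
bound on ‖Δx‖/‖x‖: κ·ε = 292.0000·1/563 = 0.5187
solve Ax = b  →  x = [-0.2207 0.1655]
‖b‖ = 4.0000, ‖x‖ = 0.2759
with δb = [-0.0051 0.0049], A·Δx = δb → ‖Δx‖ = 0.1431
realised ‖Δx‖/‖x‖ = 0.5187
so the bound is sharp here: realised error equals the bound

0.5187
0.5187


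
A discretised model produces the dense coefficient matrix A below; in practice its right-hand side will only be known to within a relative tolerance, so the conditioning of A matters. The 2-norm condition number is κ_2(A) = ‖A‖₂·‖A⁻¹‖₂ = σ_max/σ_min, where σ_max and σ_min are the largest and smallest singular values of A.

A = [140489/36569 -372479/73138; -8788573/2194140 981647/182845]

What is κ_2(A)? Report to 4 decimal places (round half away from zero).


378.3000

form AᵀA = [176329117969/5724435600 -19591743941/477036300; -19591743941/477036300 8707536821/159012100] with trace 19592017741/228977424 and determinant 46854025/915909696
eigenvalues of AᵀA: λ = (tr ± √(tr²−4·det))/2 = 1369/16, 34225/57244356
κ = σ_max/σ_min = (37/4)/(185/7566) = 378.3000


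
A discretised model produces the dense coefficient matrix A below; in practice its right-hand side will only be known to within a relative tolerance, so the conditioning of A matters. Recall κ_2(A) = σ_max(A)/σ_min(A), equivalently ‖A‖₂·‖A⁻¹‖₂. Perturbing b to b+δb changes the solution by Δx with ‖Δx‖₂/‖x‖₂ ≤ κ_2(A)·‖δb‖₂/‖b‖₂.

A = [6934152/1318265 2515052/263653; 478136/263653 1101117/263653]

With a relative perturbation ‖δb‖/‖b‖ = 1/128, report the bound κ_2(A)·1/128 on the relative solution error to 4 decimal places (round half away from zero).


0.2330

form AᵀA = [318330265216/10282974025 118770244056/2056594805; 118770244056/2056594805 44603226097/411318961] with trace 4959899369/35581225 and determinant 775511104/35581225
eigenvalues of AᵀA: λ = (tr ± √(tr²−4·det))/2 = 3481/25, 222784/1423249
κ = σ_max/σ_min = (59/5)/(472/1193) = 29.8250
perturbation bound = 29.8250·1/128 = 0.2330


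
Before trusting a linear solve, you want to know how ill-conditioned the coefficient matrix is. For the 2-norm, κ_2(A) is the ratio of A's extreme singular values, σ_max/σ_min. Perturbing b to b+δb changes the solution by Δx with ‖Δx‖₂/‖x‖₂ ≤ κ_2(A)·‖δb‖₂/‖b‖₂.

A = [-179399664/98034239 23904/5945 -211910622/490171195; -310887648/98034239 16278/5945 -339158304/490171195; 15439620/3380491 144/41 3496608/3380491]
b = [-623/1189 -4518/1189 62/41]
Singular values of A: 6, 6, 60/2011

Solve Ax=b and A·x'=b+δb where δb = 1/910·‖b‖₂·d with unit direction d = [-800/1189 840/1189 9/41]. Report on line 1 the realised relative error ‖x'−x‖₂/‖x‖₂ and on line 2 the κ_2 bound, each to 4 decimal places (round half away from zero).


0.0023
0.2210

σ_max = 6, σ_min = 60/2011
κ = σ_max/σ_min = 6/(60/2011) = 201.1000
κ_2(A)·‖δb‖/‖b‖ = 0.2210
solve Ax = b  →  x = [15.2675 -0.2000 -65.2740]
2-norm of b is 4.1231; of x, 67.0360
δb = ε·‖b‖·d = [-0.0030 0.0032 0.0010]; solving A·Δx = δb gives ‖Δx‖ = 0.1519
relative error = 0.0023
tightness: 0.0023 against a bound of 0.2210 (unrounded ratio ≈ 0.0103)


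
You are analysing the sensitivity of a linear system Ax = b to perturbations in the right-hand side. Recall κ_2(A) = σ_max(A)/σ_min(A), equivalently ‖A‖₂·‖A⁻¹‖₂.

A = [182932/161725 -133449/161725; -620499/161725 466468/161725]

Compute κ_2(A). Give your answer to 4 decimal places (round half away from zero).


AᵀA = [669573001/41847961 -502168032/41847961; -502168032/41847961 376641649/41847961]; tr = 1046214650/41847961, det = 390625/41847961
solving λ² − 1046214650/41847961·λ + 390625/41847961 = 0 gives λ = 25, 15625/41847961
σ_max=√25=5, σ_min=√(15625/41847961)=(125/6469) → κ = 258.7600

258.7600


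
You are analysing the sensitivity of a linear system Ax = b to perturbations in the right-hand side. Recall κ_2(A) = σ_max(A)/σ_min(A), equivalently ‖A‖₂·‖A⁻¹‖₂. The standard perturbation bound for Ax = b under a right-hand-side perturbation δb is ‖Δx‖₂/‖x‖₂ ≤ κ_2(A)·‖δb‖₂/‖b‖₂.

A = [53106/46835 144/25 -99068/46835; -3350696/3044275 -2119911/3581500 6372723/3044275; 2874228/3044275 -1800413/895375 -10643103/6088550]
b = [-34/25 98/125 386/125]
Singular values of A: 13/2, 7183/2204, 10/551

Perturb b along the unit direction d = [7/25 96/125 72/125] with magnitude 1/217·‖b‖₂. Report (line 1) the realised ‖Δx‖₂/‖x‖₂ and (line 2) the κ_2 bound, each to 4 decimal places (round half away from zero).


0.0080
1.6505

from the listed singular values, σ₁ = 13/2, σ_n = 10/551
condition number: (13/2) ÷ (10/551) = 358.1500
bound on ‖Δx‖/‖x‖: κ·ε = 358.1500·1/217 = 1.6505
solve Ax = b  →  x = [97.4462 -0.5201 51.4634]
‖b‖ = 3.4641, ‖x‖ = 110.2021
with δb = [0.0045 0.0123 0.0092], A·Δx = δb → ‖Δx‖ = 0.8796
dividing the unrounded norms, ‖Δx‖/‖x‖ = 0.0080
so the bound overstates the realised error by a factor of ≈ 206.7820 (computed from the unrounded values)


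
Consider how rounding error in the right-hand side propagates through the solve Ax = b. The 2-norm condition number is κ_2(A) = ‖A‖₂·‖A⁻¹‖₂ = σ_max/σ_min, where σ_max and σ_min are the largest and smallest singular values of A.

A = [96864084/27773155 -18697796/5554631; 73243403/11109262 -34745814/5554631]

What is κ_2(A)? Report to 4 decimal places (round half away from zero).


281.6750

form AᵀA = [593929083571441/10676098804900 -28281657528621/533804940245; -28281657528621/533804940245 5387125141108/106760988049] with trace 1346779545401/12694528900 and determinant 450203524/3173632225
solving λ² − 1346779545401/12694528900·λ + 450203524/3173632225 = 0 gives λ = 10609/100, 169744/126945289
so κ_2 = √((10609/100) / (169744/126945289)) = 281.6750


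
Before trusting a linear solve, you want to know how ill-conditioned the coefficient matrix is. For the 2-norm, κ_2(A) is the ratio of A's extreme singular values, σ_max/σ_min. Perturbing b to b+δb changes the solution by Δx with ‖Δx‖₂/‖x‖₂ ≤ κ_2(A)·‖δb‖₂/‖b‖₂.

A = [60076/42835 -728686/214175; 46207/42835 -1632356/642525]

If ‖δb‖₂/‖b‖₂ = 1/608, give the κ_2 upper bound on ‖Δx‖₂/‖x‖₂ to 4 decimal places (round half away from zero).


form AᵀA = [229768505/73393489 -8270235764/1100902335; -8270235764/1100902335 297737427604/16513535025] with trace 2067664741/97713225 and determinant 1119364/97713225
solving λ² − 2067664741/97713225·λ + 1119364/97713225 = 0 gives λ = 529/25, 2116/3908529
κ = σ_max/σ_min = (23/5)/(46/1977) = 197.7000
bound on ‖Δx‖/‖x‖: κ·ε = 197.7000·1/608 = 0.3252

0.3252


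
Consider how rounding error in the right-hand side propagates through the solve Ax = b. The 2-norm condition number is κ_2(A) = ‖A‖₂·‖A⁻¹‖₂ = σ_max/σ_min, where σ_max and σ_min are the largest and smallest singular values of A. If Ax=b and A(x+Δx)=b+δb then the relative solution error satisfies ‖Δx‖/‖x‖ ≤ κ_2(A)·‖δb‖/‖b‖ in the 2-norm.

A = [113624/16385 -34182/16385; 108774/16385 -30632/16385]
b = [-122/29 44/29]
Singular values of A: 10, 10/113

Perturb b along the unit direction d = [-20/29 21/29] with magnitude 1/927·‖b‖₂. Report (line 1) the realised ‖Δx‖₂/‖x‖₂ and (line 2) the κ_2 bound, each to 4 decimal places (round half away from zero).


0.0012
0.1219

largest singular value 10, smallest 10/113
κ = σ_max/σ_min = 10/(10/113) = 113.0000
worst-case relative error ≤ 113.0000 × 1/927 = 0.1219
solve Ax = b  →  x = [12.4640 43.4480]
‖b‖₂ = 4.4721 and ‖x‖₂ = 45.2004
Δx = A⁻¹·δb where δb = 1/927·4.4721·d; ‖Δx‖ = 0.0545
dividing the unrounded norms, ‖Δx‖/‖x‖ = 0.0012
so the bound overstates the realised error by a factor of ≈ 101.0713 (computed from the unrounded values)


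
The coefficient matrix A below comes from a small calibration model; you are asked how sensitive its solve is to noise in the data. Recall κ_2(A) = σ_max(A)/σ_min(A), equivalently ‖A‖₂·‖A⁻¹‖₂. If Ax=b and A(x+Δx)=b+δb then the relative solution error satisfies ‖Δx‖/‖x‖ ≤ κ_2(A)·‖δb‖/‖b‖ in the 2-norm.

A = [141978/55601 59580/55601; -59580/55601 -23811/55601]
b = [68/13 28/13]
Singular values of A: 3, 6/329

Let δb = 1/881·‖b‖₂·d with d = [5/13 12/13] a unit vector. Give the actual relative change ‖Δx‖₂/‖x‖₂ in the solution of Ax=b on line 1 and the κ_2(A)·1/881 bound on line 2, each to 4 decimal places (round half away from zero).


0.0016
0.1867

from the listed singular values, σ₁ = 3, σ_n = 6/329
condition number: 3 ÷ (6/329) = 164.5000
κ_2(A)·‖δb‖/‖b‖ = 0.1867
solve Ax = b  →  x = [-83.1282 202.9744]
2-norm of b is 5.6569; of x, 219.3374
Δx = A⁻¹·δb where δb = 1/881·5.6569·d; ‖Δx‖ = 0.3521
dividing the unrounded norms, ‖Δx‖/‖x‖ = 0.0016
realised/bound (from unrounded values) ≈ 0.0086


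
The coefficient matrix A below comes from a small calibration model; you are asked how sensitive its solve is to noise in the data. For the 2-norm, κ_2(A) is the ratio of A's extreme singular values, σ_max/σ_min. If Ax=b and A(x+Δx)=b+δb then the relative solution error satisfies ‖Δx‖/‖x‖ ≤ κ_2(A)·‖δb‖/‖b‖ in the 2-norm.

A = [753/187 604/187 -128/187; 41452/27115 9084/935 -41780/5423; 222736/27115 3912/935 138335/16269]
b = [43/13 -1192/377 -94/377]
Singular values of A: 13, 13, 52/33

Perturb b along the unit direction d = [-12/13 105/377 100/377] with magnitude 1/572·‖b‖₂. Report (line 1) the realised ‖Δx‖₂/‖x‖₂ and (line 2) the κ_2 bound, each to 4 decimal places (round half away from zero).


0.0020
0.0144

from the listed singular values, σ₁ = 13, σ_n = 52/33
κ = σ_max/σ_min = 13/(52/33) = 8.2500
perturbation bound = 8.2500·1/572 = 0.0144
solve Ax = b  →  x = [1.8036 -1.4489 -1.0588]
‖b‖ = 4.5826, ‖x‖ = 2.5443
Δx = A⁻¹·δb where δb = 1/572·4.5826·d; ‖Δx‖ = 0.0051
relative error = 0.0020
realised/bound (from unrounded values) ≈ 0.1385


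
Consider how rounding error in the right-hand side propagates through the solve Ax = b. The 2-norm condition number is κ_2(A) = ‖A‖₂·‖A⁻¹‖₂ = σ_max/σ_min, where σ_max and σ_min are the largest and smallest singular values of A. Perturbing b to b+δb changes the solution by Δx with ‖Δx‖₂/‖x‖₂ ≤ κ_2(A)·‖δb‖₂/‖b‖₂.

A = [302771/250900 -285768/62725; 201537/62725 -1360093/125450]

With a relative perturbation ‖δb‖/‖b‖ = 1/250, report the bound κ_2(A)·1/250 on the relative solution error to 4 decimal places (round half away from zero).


AᵀA = [877567901/74498000 -375586029/9312250; -375586029/9312250 2575747181/18624500]; tr = 89444453/595984, det = 5764801/2383936
char-poly roots: 2401/16 and 2401/148996
so κ_2 = √((2401/16) / (2401/148996)) = 96.5000
perturbation bound = 96.5000·1/250 = 0.3860

0.3860
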